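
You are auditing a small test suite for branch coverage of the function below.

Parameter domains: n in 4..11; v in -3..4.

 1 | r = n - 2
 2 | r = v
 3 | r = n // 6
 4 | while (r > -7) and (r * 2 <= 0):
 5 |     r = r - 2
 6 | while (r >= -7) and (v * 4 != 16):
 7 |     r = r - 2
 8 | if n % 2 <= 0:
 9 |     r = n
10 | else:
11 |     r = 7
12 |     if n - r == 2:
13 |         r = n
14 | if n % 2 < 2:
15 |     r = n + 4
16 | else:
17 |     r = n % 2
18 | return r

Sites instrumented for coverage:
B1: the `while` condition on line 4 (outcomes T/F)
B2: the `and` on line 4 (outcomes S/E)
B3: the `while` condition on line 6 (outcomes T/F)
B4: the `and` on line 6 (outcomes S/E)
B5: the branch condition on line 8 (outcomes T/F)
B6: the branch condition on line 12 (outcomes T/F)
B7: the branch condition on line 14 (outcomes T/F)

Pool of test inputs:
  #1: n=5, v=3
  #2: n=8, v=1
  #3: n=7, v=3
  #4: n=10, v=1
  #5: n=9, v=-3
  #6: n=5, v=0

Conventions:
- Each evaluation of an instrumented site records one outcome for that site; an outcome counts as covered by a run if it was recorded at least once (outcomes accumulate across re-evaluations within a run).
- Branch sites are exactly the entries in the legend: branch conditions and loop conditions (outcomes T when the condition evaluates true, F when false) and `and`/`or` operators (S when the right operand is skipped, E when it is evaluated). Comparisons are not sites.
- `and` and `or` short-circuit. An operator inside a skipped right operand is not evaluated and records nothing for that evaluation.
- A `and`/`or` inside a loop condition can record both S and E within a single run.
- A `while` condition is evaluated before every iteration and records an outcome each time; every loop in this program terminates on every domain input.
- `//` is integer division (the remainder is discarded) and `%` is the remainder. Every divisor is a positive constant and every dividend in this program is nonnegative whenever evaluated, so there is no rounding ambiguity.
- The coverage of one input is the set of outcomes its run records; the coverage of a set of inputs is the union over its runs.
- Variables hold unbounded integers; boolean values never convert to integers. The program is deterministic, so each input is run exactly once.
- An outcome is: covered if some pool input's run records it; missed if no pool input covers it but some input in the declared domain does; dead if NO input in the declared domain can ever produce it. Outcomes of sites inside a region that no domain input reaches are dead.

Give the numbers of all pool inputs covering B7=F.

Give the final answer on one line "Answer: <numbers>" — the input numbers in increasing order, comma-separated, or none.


input #1 (n=5, v=3): does not produce B7=F
input #2 (n=8, v=1): does not produce B7=F
input #3 (n=7, v=3): does not produce B7=F
input #4 (n=10, v=1): does not produce B7=F
input #5 (n=9, v=-3): does not produce B7=F
input #6 (n=5, v=0): does not produce B7=F
Answer: none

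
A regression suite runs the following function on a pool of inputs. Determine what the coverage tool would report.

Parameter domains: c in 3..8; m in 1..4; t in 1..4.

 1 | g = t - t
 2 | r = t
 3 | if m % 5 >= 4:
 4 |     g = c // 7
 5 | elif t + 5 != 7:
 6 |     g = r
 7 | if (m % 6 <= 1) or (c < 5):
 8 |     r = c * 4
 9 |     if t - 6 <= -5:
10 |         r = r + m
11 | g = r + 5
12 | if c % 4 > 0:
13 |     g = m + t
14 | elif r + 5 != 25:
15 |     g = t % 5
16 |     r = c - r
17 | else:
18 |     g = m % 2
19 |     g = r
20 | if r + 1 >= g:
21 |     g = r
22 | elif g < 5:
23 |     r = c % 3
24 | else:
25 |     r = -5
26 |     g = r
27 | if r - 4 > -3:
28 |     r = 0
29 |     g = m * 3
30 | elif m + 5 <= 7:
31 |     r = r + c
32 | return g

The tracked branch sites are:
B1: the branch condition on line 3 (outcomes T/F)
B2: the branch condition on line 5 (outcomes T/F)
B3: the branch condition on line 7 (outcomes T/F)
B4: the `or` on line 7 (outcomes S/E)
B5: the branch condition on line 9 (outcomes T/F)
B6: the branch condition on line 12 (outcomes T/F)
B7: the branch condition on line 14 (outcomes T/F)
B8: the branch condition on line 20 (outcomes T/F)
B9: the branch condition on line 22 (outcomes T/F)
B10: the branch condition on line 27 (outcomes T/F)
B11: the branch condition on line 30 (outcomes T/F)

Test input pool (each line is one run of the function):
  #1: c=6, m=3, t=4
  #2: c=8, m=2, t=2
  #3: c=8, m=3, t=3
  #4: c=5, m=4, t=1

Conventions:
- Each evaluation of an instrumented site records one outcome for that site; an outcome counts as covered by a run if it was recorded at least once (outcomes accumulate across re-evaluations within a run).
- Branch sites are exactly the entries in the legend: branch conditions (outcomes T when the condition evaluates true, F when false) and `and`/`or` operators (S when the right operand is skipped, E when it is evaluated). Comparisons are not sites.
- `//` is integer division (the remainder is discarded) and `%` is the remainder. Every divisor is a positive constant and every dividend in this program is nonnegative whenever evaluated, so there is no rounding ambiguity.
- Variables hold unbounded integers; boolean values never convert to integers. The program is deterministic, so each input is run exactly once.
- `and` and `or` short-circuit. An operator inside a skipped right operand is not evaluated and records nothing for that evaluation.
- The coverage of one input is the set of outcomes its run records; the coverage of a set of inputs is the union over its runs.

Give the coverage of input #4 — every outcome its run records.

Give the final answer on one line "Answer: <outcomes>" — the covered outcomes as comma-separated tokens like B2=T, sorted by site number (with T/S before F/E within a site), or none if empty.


Running input #4 (c=5, m=4, t=1), event by event:
  B1->T, B4->E, B3->F, B6->T, B8->F, B9->F, B10->F, B11->F
collecting distinct outcomes: B1=T, B3=F, B4=E, B6=T, B8=F, B9=F, B10=F, B11=F
Answer: B1=T, B3=F, B4=E, B6=T, B8=F, B9=F, B10=F, B11=F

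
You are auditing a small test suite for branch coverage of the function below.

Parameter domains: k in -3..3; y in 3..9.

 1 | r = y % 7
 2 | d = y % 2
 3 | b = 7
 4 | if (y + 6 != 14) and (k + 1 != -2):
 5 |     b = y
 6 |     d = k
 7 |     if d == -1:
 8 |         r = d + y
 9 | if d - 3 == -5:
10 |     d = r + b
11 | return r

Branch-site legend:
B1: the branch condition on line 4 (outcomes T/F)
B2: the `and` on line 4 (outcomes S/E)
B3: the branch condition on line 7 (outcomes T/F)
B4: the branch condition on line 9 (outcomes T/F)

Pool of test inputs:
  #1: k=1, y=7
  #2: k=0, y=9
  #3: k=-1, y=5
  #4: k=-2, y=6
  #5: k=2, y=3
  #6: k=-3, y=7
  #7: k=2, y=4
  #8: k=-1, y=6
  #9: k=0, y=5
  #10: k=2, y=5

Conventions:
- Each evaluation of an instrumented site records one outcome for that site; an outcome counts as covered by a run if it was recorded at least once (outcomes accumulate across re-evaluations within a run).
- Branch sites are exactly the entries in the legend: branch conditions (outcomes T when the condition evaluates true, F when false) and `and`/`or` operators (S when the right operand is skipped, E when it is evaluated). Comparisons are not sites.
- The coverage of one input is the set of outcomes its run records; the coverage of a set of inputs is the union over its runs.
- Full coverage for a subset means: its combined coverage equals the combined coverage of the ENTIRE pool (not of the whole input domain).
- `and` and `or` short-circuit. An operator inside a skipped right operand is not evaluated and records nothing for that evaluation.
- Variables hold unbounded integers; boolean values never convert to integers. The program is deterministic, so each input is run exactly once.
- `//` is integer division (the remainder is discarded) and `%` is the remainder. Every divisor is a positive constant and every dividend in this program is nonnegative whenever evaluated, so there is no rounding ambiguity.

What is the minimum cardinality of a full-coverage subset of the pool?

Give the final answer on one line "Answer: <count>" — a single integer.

input #1, k=1, y=7: events B2->E, B1->T, B3->F, B4->F; outcomes B1=T, B2=E, B3=F, B4=F
input #2, k=0, y=9: events B2->E, B1->T, B3->F, B4->F; outcomes B1=T, B2=E, B3=F, B4=F
input #3, k=-1, y=5: events B2->E, B1->T, B3->T, B4->F; outcomes B1=T, B2=E, B3=T, B4=F
input #4, k=-2, y=6: events B2->E, B1->T, B3->F, B4->T; outcomes B1=T, B2=E, B3=F, B4=T
input #5, k=2, y=3: events B2->E, B1->T, B3->F, B4->F; outcomes B1=T, B2=E, B3=F, B4=F
input #6, k=-3, y=7: events B2->E, B1->F, B4->F; outcomes B1=F, B2=E, B4=F
input #7, k=2, y=4: events B2->E, B1->T, B3->F, B4->F; outcomes B1=T, B2=E, B3=F, B4=F
input #8, k=-1, y=6: events B2->E, B1->T, B3->T, B4->F; outcomes B1=T, B2=E, B3=T, B4=F
input #9, k=0, y=5: events B2->E, B1->T, B3->F, B4->F; outcomes B1=T, B2=E, B3=F, B4=F
input #10, k=2, y=5: events B2->E, B1->T, B3->F, B4->F; outcomes B1=T, B2=E, B3=F, B4=F
union over all inputs: B1=T, B1=F, B2=E, B3=T, B3=F, B4=T, B4=F (7 outcomes)
no size-1 subset reaches all 7 outcomes (best union: 4/7)
no size-2 subset reaches all 7 outcomes (best union: 6/7)
inputs {3, 4, 6} (size 3) cover everything; no size-3 subset with a lexicographically smaller index list covers all 7

Answer: 3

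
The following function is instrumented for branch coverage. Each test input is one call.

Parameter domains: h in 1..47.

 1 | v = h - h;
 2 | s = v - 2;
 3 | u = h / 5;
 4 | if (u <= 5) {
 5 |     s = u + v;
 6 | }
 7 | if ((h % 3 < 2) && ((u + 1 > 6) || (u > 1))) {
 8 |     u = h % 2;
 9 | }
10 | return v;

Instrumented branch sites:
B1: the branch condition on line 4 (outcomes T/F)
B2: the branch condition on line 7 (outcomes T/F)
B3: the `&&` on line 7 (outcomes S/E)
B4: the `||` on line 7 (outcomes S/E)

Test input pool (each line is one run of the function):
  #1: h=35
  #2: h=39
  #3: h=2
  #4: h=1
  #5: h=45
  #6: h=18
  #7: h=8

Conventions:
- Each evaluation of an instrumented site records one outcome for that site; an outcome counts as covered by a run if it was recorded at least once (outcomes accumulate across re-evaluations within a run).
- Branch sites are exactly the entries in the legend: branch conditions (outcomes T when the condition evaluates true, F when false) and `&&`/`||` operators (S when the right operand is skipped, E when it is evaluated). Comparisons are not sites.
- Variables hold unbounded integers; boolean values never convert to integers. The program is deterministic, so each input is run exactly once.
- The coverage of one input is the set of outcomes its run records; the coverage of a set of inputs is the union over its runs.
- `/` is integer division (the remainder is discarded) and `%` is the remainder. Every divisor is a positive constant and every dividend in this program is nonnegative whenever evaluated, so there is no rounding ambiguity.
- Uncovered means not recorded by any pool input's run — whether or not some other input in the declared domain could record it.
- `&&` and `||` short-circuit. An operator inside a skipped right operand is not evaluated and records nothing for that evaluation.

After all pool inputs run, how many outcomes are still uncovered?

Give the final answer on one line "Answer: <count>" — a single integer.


input #1 (h=35): events B1->F, B3->S, B2->F; covers B1=F, B2=F, B3=S
input #2 (h=39): events B1->F, B3->E, B4->S, B2->T; covers B1=F, B2=T, B3=E, B4=S
input #3 (h=2): events B1->T, B3->S, B2->F; covers B1=T, B2=F, B3=S
input #4 (h=1): events B1->T, B3->E, B4->E, B2->F; covers B1=T, B2=F, B3=E, B4=E
input #5 (h=45): events B1->F, B3->E, B4->S, B2->T; covers B1=F, B2=T, B3=E, B4=S
input #6 (h=18): events B1->T, B3->E, B4->E, B2->T; covers B1=T, B2=T, B3=E, B4=E
input #7 (h=8): events B1->T, B3->S, B2->F; covers B1=T, B2=F, B3=S
union over the pool: B1=T, B1=F, B2=T, B2=F, B3=S, B3=E, B4=S, B4=E
uncovered (0 of 8): none
Answer: 0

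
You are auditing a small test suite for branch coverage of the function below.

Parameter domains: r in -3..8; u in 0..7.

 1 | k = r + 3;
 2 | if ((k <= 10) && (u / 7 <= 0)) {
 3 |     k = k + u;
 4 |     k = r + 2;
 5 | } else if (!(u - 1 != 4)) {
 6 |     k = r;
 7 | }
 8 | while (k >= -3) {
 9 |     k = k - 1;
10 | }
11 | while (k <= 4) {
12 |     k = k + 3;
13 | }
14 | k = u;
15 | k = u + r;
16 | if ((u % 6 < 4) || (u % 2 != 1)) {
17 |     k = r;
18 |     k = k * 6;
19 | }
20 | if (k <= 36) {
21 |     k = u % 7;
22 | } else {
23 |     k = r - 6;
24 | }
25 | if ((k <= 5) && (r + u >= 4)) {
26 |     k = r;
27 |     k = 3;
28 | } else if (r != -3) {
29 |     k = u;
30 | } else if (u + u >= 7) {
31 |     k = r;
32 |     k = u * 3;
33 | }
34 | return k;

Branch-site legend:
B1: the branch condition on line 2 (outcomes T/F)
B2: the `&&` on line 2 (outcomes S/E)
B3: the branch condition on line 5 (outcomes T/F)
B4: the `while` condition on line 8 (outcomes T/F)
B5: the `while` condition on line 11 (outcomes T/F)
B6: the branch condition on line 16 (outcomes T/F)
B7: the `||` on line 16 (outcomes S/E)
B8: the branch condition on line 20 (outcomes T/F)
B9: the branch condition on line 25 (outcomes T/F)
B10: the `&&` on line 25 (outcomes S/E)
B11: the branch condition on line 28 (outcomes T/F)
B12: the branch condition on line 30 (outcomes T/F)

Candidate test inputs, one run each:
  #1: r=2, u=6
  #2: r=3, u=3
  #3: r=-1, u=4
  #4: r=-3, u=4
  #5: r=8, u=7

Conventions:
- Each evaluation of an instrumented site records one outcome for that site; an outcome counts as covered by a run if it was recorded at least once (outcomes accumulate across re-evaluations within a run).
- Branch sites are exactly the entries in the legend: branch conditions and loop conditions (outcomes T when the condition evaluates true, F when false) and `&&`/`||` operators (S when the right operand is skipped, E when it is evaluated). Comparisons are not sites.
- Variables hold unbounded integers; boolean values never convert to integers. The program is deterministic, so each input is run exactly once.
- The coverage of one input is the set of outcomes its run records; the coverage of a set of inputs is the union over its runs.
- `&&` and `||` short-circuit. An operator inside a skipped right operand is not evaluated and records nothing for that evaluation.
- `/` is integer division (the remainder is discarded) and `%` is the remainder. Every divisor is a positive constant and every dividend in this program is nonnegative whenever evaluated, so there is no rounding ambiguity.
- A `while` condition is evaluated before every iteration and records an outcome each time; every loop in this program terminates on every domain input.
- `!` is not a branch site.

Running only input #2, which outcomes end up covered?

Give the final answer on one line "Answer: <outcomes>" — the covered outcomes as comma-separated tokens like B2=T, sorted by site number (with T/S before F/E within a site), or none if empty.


Tracing the run of input #2 (r=3, u=3):
  B2->E, B1->T, B4->T, B4->T, B4->T, B4->T, B4->T, B4->T, B4->T, B4->T
  B4->T, B4->F, B5->T, B5->T, B5->T, B5->F, B7->S, B6->T, B8->T, B10->E
  B9->T
distinct outcomes covered: B1=T, B2=E, B4=T, B4=F, B5=T, B5=F, B6=T, B7=S, B8=T, B9=T, B10=E
Answer: B1=T, B2=E, B4=T, B4=F, B5=T, B5=F, B6=T, B7=S, B8=T, B9=T, B10=E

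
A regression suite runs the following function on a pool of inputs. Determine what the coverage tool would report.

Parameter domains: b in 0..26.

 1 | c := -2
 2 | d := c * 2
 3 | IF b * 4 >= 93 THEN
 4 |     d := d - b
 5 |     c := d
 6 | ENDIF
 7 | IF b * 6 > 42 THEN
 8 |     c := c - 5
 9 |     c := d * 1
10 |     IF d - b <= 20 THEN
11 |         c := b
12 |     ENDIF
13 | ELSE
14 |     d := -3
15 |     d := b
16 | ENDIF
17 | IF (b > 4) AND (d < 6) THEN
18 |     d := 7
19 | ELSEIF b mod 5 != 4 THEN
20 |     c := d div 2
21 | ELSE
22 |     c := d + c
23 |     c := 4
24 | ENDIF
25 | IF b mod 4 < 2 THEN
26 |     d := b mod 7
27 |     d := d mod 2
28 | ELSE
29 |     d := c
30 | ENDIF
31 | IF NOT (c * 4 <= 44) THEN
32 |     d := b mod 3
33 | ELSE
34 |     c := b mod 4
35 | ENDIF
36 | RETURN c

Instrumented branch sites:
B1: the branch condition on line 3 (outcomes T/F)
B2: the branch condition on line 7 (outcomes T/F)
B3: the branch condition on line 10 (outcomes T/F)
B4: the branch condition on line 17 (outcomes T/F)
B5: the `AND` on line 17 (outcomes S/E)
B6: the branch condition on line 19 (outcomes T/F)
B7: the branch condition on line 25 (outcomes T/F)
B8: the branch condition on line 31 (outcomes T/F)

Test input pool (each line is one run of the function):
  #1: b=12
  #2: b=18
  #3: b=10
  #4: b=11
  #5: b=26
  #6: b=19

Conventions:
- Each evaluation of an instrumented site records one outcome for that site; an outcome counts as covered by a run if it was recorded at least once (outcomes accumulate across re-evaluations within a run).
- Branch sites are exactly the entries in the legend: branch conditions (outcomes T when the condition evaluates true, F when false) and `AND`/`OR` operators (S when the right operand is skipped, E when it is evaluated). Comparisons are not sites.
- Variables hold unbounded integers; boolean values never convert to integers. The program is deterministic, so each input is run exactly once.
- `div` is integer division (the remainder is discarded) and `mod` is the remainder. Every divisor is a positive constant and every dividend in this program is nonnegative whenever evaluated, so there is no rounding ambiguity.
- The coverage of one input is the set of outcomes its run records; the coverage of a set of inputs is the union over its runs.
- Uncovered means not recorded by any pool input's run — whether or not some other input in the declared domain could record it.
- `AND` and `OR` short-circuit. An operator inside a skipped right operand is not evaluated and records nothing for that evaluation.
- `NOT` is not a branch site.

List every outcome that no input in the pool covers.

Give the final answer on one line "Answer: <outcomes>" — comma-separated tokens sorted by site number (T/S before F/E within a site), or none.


test 1 (b=12) fires B1->F, B2->T, B3->T, B5->E, B4->T, B7->T, B8->T; hits B1=F, B2=T, B3=T, B4=T, B5=E, B7=T, B8=T
test 2 (b=18) fires B1->F, B2->T, B3->T, B5->E, B4->T, B7->F, B8->T; hits B1=F, B2=T, B3=T, B4=T, B5=E, B7=F, B8=T
test 3 (b=10) fires B1->F, B2->T, B3->T, B5->E, B4->T, B7->F, B8->F; hits B1=F, B2=T, B3=T, B4=T, B5=E, B7=F, B8=F
test 4 (b=11) fires B1->F, B2->T, B3->T, B5->E, B4->T, B7->F, B8->F; hits B1=F, B2=T, B3=T, B4=T, B5=E, B7=F, B8=F
test 5 (b=26) fires B1->T, B2->T, B3->T, B5->E, B4->T, B7->F, B8->T; hits B1=T, B2=T, B3=T, B4=T, B5=E, B7=F, B8=T
test 6 (b=19) fires B1->F, B2->T, B3->T, B5->E, B4->T, B7->F, B8->T; hits B1=F, B2=T, B3=T, B4=T, B5=E, B7=F, B8=T
union over the pool: B1=T, B1=F, B2=T, B3=T, B4=T, B5=E, B7=T, B7=F, B8=T, B8=F
uncovered (6 of 16): B2=F, B3=F, B4=F, B5=S, B6=T, B6=F
Answer: B2=F, B3=F, B4=F, B5=S, B6=T, B6=F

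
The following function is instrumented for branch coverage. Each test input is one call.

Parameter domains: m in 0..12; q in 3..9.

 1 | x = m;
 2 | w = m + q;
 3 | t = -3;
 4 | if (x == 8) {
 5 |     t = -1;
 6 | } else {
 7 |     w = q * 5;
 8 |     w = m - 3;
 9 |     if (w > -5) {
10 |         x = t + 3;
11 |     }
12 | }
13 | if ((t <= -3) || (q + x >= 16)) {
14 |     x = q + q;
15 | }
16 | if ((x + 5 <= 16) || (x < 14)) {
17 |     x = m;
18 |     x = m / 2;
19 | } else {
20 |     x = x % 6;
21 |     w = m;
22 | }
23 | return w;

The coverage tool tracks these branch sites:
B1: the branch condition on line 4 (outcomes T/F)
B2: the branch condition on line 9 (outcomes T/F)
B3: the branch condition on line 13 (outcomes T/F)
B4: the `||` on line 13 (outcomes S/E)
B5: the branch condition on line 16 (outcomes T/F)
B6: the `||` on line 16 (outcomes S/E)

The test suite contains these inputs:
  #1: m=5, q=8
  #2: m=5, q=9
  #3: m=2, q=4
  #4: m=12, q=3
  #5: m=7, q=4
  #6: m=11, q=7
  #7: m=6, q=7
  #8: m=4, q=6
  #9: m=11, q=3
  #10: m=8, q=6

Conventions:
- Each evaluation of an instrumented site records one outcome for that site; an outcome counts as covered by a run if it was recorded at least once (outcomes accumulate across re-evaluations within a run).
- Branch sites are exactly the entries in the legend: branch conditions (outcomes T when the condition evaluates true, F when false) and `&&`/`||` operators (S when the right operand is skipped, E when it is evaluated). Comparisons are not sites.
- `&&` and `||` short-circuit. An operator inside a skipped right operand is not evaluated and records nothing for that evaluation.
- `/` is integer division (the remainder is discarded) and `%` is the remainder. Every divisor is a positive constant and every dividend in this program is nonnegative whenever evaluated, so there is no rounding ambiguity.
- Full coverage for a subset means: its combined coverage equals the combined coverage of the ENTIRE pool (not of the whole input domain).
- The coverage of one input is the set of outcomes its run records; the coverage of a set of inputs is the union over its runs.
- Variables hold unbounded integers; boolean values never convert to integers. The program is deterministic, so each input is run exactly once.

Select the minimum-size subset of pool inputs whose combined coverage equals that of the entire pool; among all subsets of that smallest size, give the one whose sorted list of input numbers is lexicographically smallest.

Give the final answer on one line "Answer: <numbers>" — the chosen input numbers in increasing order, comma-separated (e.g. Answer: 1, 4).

run #1 (m=5, q=8) runs B1->F, B2->T, B4->S, B3->T, B6->E, B5->F; records B1=F, B2=T, B3=T, B4=S, B5=F, B6=E
run #2 (m=5, q=9) runs B1->F, B2->T, B4->S, B3->T, B6->E, B5->F; records B1=F, B2=T, B3=T, B4=S, B5=F, B6=E
run #3 (m=2, q=4) runs B1->F, B2->T, B4->S, B3->T, B6->S, B5->T; records B1=F, B2=T, B3=T, B4=S, B5=T, B6=S
run #4 (m=12, q=3) runs B1->F, B2->T, B4->S, B3->T, B6->S, B5->T; records B1=F, B2=T, B3=T, B4=S, B5=T, B6=S
run #5 (m=7, q=4) runs B1->F, B2->T, B4->S, B3->T, B6->S, B5->T; records B1=F, B2=T, B3=T, B4=S, B5=T, B6=S
run #6 (m=11, q=7) runs B1->F, B2->T, B4->S, B3->T, B6->E, B5->F; records B1=F, B2=T, B3=T, B4=S, B5=F, B6=E
run #7 (m=6, q=7) runs B1->F, B2->T, B4->S, B3->T, B6->E, B5->F; records B1=F, B2=T, B3=T, B4=S, B5=F, B6=E
run #8 (m=4, q=6) runs B1->F, B2->T, B4->S, B3->T, B6->E, B5->T; records B1=F, B2=T, B3=T, B4=S, B5=T, B6=E
run #9 (m=11, q=3) runs B1->F, B2->T, B4->S, B3->T, B6->S, B5->T; records B1=F, B2=T, B3=T, B4=S, B5=T, B6=S
run #10 (m=8, q=6) runs B1->T, B4->E, B3->F, B6->S, B5->T; records B1=T, B3=F, B4=E, B5=T, B6=S
pool-wide coverage (11 outcomes): B1=T, B1=F, B2=T, B3=T, B3=F, B4=S, B4=E, B5=T, B5=F, B6=S, B6=E
size 1 is not enough: best union over all size-1 subsets is 6/11
size 2: inputs {1, 10} cover all 11 outcomes, and no lexicographically smaller subset of this size does

Answer: 1, 10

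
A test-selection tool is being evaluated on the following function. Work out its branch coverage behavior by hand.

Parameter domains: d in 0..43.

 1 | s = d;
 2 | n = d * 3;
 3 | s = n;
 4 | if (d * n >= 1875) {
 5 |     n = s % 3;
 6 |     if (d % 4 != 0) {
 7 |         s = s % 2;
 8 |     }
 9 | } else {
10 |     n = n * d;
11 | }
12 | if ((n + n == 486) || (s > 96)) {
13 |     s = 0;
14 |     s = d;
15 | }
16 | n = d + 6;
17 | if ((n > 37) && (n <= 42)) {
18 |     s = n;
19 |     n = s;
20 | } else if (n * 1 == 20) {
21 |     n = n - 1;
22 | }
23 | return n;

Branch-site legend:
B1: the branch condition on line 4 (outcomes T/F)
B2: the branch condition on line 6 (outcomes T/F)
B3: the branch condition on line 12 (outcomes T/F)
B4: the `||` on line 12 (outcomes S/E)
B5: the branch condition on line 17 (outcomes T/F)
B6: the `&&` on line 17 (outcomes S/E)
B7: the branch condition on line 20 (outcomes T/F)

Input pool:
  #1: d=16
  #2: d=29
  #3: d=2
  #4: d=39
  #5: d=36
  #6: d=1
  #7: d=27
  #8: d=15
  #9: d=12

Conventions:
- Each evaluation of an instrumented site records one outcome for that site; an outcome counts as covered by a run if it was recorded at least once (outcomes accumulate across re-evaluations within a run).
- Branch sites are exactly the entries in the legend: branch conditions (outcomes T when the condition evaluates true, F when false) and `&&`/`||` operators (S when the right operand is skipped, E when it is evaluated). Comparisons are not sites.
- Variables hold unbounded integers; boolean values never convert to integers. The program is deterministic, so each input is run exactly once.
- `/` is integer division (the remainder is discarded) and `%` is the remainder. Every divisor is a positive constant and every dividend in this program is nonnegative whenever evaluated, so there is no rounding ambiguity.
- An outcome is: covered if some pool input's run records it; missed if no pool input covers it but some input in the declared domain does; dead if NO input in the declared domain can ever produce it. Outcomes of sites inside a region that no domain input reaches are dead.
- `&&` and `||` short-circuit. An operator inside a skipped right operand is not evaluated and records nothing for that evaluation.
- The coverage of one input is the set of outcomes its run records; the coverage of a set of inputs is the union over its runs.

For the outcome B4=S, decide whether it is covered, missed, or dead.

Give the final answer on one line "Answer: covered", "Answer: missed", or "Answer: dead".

no pool input records B4=S
but domain input (d=9) does record it -> reachable, so missed

Answer: missed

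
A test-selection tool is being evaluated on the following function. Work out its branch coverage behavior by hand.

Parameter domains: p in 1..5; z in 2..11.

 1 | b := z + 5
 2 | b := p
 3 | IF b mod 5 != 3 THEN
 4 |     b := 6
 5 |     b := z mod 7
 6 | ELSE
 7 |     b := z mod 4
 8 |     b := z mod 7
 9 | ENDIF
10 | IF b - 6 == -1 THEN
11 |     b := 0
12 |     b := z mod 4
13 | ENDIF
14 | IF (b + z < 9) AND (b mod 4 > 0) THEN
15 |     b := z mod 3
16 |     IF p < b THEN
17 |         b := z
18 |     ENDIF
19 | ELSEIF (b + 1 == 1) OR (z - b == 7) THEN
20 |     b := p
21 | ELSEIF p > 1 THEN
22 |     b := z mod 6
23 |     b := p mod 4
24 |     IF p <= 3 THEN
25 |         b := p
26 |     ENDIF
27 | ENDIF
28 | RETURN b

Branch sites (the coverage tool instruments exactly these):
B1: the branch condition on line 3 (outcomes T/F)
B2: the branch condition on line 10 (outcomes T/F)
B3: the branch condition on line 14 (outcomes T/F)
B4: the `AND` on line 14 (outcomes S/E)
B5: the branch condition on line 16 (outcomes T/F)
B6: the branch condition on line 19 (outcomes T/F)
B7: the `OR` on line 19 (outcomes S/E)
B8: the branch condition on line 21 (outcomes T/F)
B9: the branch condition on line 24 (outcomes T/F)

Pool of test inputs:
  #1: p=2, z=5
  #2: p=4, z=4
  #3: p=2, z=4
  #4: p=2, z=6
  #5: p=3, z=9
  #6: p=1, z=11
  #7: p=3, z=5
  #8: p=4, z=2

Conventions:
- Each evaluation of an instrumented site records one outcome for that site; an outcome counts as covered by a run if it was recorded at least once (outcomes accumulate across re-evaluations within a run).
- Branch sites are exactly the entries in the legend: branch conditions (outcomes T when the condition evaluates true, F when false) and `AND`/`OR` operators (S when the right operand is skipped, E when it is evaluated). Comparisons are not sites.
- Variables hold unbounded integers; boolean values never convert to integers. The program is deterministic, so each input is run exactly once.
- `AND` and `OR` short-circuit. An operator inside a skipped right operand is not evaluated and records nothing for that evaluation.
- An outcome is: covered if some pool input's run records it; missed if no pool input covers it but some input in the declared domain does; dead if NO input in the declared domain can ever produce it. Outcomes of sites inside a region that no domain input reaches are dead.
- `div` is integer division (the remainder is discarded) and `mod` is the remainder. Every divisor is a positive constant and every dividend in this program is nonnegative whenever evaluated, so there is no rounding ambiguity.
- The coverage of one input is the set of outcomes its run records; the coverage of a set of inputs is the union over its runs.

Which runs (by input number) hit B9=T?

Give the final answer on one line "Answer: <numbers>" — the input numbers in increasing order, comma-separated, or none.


input #1 (p=2, z=5): never hits B9=T
input #2 (p=4, z=4): never hits B9=T
input #3 (p=2, z=4): hits B9=T
input #4 (p=2, z=6): hits B9=T
input #5 (p=3, z=9): never hits B9=T
input #6 (p=1, z=11): never hits B9=T
input #7 (p=3, z=5): never hits B9=T
input #8 (p=4, z=2): never hits B9=T
Answer: 3, 4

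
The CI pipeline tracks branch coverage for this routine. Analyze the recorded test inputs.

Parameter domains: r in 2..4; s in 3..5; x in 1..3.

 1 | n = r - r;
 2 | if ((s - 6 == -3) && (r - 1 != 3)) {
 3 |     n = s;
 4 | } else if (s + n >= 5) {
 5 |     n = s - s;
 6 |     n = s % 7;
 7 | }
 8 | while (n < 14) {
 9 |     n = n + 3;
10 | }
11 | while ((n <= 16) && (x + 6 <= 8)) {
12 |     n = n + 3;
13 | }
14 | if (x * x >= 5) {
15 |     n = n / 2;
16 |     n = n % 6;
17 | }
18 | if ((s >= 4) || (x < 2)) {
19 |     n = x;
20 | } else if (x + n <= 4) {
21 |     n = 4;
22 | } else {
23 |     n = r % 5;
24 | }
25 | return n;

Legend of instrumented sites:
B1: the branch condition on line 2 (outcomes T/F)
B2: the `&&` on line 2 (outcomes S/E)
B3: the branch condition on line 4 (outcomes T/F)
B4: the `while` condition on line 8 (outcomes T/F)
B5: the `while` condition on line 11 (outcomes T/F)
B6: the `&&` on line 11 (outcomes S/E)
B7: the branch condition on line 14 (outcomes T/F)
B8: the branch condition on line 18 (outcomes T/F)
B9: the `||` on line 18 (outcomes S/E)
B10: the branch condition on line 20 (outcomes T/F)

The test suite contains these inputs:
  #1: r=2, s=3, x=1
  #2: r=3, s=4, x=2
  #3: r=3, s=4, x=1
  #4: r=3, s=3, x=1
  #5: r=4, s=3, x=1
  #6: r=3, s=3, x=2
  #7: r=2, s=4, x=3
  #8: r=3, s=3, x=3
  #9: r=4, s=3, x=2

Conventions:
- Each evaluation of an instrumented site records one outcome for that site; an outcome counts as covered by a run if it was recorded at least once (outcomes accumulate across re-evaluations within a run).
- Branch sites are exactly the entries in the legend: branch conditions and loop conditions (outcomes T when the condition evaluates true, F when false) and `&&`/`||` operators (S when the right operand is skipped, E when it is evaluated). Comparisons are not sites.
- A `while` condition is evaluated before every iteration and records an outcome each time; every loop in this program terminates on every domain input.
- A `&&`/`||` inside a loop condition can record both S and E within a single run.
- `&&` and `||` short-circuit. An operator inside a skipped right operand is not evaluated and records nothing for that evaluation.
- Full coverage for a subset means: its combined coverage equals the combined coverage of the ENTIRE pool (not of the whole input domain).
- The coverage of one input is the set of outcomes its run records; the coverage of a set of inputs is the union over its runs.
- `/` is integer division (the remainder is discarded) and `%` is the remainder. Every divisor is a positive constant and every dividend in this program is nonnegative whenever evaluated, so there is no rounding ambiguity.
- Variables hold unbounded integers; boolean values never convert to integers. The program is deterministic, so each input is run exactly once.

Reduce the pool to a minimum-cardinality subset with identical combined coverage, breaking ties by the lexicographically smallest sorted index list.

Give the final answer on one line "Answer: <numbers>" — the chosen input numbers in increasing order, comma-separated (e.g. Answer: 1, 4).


test 1 (r=2, s=3, x=1) fires B2->E, B1->T, B4->T, B4->T, B4->T, B4->T, B4->F, B6->E, B5->T, B6->S, B5->F, B7->F, B9->E, B8->T; hits B1=T, B2=E, B4=T, B4=F, B5=T, B5=F, B6=S, B6=E, B7=F, B8=T, B9=E
test 2 (r=3, s=4, x=2) fires B2->S, B1->F, B3->F, B4->T, B4->T, B4->T, B4->T, B4->T, B4->F, B6->E, B5->T, B6->S, B5->F, B7->F, ...; hits B1=F, B2=S, B3=F, B4=T, B4=F, B5=T, B5=F, B6=S, B6=E, B7=F, B8=T, B9=S
test 3 (r=3, s=4, x=1) fires B2->S, B1->F, B3->F, B4->T, B4->T, B4->T, B4->T, B4->T, B4->F, B6->E, B5->T, B6->S, B5->F, B7->F, ...; hits B1=F, B2=S, B3=F, B4=T, B4=F, B5=T, B5=F, B6=S, B6=E, B7=F, B8=T, B9=S
test 4 (r=3, s=3, x=1) fires B2->E, B1->T, B4->T, B4->T, B4->T, B4->T, B4->F, B6->E, B5->T, B6->S, B5->F, B7->F, B9->E, B8->T; hits B1=T, B2=E, B4=T, B4=F, B5=T, B5=F, B6=S, B6=E, B7=F, B8=T, B9=E
test 5 (r=4, s=3, x=1) fires B2->E, B1->F, B3->F, B4->T, B4->T, B4->T, B4->T, B4->T, B4->F, B6->E, B5->T, B6->S, B5->F, B7->F, ...; hits B1=F, B2=E, B3=F, B4=T, B4=F, B5=T, B5=F, B6=S, B6=E, B7=F, B8=T, B9=E
test 6 (r=3, s=3, x=2) fires B2->E, B1->T, B4->T, B4->T, B4->T, B4->T, B4->F, B6->E, B5->T, B6->S, B5->F, B7->F, B9->E, B8->F, ...; hits B1=T, B2=E, B4=T, B4=F, B5=T, B5=F, B6=S, B6=E, B7=F, B8=F, B9=E, B10=F
test 7 (r=2, s=4, x=3) fires B2->S, B1->F, B3->F, B4->T, B4->T, B4->T, B4->T, B4->T, B4->F, B6->E, B5->F, B7->T, B9->S, B8->T; hits B1=F, B2=S, B3=F, B4=T, B4=F, B5=F, B6=E, B7=T, B8=T, B9=S
test 8 (r=3, s=3, x=3) fires B2->E, B1->T, B4->T, B4->T, B4->T, B4->T, B4->F, B6->E, B5->F, B7->T, B9->E, B8->F, B10->T; hits B1=T, B2=E, B4=T, B4=F, B5=F, B6=E, B7=T, B8=F, B9=E, B10=T
test 9 (r=4, s=3, x=2) fires B2->E, B1->F, B3->F, B4->T, B4->T, B4->T, B4->T, B4->T, B4->F, B6->E, B5->T, B6->S, B5->F, B7->F, ...; hits B1=F, B2=E, B3=F, B4=T, B4=F, B5=T, B5=F, B6=S, B6=E, B7=F, B8=F, B9=E, B10=F
together the pool reaches 19 outcomes: B1=T, B1=F, B2=S, B2=E, B3=F, B4=T, B4=F, B5=T, B5=F, B6=S, B6=E, B7=T, B7=F, B8=T, B8=F, B9=S, B9=E, B10=T, B10=F
size 1 is not enough: best union over all size-1 subsets is 13/19
size 2 is not enough: best union over all size-2 subsets is 18/19
the canonical winner is {2, 6, 8}: size 3, full 19-outcome coverage, earliest index list among size-3 covers
Answer: 2, 6, 8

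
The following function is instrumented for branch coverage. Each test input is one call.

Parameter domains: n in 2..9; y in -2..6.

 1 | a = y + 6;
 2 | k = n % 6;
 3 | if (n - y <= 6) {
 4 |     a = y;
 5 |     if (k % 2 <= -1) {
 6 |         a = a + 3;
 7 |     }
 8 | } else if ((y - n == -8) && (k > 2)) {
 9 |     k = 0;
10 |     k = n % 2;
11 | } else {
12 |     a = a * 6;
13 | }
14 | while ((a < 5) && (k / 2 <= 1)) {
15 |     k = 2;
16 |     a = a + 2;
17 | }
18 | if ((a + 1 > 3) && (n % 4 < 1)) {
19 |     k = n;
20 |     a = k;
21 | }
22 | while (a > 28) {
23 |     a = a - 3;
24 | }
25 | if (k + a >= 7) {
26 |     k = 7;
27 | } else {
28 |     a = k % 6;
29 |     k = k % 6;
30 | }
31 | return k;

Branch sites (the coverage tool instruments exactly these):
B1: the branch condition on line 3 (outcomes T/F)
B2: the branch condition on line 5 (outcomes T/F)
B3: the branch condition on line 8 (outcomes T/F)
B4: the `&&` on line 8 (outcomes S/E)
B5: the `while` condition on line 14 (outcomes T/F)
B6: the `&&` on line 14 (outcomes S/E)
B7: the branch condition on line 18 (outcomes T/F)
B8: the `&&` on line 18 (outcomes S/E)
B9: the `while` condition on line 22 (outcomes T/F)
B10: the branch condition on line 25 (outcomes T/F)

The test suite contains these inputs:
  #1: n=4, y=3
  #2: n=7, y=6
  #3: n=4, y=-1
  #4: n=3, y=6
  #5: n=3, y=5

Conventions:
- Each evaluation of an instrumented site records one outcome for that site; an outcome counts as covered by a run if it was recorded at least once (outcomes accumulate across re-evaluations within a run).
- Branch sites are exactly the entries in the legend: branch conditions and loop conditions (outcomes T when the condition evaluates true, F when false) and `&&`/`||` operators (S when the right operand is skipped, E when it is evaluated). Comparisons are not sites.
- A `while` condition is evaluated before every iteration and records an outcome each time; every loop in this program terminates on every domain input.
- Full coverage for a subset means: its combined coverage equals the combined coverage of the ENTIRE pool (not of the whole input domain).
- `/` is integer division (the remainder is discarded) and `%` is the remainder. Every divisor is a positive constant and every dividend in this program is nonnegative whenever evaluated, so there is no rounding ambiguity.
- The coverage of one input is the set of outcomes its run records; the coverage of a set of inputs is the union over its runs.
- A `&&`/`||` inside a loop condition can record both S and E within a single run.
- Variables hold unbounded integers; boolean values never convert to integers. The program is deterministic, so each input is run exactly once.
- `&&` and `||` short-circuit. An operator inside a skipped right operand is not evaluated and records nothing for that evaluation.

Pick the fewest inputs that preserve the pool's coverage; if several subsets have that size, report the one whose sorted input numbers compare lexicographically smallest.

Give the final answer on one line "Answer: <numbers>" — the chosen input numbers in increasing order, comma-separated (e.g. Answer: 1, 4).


#1 (n=4, y=3) -> B1->T, B2->F, B6->E, B5->F, B8->E, B7->T, B9->F, B10->T; covered: B1=T, B2=F, B5=F, B6=E, B7=T, B8=E, B9=F, B10=T
#2 (n=7, y=6) -> B1->T, B2->F, B6->S, B5->F, B8->E, B7->F, B9->F, B10->T; covered: B1=T, B2=F, B5=F, B6=S, B7=F, B8=E, B9=F, B10=T
#3 (n=4, y=-1) -> B1->T, B2->F, B6->E, B5->F, B8->S, B7->F, B9->F, B10->F; covered: B1=T, B2=F, B5=F, B6=E, B7=F, B8=S, B9=F, B10=F
#4 (n=3, y=6) -> B1->T, B2->F, B6->S, B5->F, B8->E, B7->F, B9->F, B10->T; covered: B1=T, B2=F, B5=F, B6=S, B7=F, B8=E, B9=F, B10=T
#5 (n=3, y=5) -> B1->T, B2->F, B6->S, B5->F, B8->E, B7->F, B9->F, B10->T; covered: B1=T, B2=F, B5=F, B6=S, B7=F, B8=E, B9=F, B10=T
pool-wide coverage (12 outcomes): B1=T, B2=F, B5=F, B6=S, B6=E, B7=T, B7=F, B8=S, B8=E, B9=F, B10=T, B10=F
size 1 is not enough: best union over all size-1 subsets is 8/12
size 2 is not enough: best union over all size-2 subsets is 11/12
size 3: inputs {1, 2, 3} cover all 12 outcomes, and no lexicographically smaller subset of this size does
Answer: 1, 2, 3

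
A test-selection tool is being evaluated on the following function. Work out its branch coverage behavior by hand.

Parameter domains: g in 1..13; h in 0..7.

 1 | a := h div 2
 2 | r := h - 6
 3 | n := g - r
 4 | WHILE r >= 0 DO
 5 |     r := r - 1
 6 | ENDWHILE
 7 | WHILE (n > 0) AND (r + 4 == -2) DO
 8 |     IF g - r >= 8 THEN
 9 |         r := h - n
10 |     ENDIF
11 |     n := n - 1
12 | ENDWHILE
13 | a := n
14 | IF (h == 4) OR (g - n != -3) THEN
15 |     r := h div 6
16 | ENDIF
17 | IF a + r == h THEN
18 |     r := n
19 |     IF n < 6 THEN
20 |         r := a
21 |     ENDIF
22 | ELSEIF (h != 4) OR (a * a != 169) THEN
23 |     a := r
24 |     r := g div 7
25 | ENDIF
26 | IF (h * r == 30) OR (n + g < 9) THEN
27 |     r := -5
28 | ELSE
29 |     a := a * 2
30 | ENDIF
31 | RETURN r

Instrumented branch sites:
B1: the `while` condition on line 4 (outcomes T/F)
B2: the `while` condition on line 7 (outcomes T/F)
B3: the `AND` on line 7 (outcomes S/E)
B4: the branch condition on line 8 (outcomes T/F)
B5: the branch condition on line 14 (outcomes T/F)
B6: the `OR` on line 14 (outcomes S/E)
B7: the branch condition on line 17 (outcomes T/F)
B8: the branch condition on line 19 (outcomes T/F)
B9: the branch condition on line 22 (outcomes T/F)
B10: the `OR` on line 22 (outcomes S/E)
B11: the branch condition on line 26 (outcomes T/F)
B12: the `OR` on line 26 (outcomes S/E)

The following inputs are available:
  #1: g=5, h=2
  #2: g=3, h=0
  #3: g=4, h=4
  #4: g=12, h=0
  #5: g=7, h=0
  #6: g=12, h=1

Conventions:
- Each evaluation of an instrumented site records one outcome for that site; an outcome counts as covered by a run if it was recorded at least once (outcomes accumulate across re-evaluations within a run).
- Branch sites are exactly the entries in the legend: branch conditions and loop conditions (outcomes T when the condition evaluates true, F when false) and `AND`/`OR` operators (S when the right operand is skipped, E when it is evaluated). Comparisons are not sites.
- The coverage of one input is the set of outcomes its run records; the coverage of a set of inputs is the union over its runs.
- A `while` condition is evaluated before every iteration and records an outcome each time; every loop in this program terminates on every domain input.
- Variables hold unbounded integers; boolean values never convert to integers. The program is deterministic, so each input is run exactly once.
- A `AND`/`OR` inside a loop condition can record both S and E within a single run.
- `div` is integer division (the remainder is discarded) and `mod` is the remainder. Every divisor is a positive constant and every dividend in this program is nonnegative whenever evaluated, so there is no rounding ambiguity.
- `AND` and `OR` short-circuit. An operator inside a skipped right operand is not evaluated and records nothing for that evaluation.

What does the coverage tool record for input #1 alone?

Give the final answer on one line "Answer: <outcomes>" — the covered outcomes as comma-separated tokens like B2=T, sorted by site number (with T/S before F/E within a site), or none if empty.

Tracing the run of input #1 (g=5, h=2):
  B1->F, B3->E, B2->F, B6->E, B5->T, B7->F, B10->S, B9->T, B12->E, B11->F
deduplicating events, the covered set is: B1=F, B2=F, B3=E, B5=T, B6=E, B7=F, B9=T, B10=S, B11=F, B12=E

Answer: B1=F, B2=F, B3=E, B5=T, B6=E, B7=F, B9=T, B10=S, B11=F, B12=E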